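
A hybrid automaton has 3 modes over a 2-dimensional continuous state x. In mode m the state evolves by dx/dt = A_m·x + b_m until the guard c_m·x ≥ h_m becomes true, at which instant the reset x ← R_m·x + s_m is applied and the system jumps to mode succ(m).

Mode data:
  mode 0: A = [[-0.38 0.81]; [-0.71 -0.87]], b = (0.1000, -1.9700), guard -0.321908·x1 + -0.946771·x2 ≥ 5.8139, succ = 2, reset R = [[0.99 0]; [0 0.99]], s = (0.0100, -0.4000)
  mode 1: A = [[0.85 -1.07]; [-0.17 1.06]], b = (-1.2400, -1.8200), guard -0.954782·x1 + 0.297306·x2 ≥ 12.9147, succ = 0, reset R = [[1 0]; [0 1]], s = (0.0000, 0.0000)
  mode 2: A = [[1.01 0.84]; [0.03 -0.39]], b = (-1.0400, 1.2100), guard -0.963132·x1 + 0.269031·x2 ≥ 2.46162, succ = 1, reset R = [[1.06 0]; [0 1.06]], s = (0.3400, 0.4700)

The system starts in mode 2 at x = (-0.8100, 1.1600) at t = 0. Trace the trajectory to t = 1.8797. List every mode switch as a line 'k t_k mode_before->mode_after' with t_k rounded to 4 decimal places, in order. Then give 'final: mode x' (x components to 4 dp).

Mode 2: guard c·x = 2.4616 hit at Δt = 1.0704 (t = 1.0704), x⁻ = (-2.0570, 1.7859) → reset → x⁺ = (-1.8404, 2.3630), jump to mode 1
Mode 1: flow for 0.8093 to horizon, guard not reached → x = (-8.8026, 4.1820)

1 1.0704 2->1
final: 1 -8.8026 4.1820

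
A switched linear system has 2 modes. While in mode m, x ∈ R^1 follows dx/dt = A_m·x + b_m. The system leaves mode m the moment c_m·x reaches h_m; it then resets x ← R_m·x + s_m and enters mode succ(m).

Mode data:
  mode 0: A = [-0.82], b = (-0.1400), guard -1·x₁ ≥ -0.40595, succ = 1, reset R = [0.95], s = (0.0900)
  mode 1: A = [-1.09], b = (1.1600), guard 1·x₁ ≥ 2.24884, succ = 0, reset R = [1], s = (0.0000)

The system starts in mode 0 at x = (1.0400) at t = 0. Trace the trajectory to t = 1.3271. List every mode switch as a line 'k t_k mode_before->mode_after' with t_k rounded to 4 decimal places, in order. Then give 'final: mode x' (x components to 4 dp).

1 0.9045 0->1
final: 1 0.6929

Mode 0: guard c·x = -0.4059 hit at Δt = 0.9045 (t = 0.9045), x⁻ = (0.4059) → reset → x⁺ = (0.4757), jump to mode 1
Mode 1: flow for 0.4226 to horizon, guard not reached → x = (0.6929)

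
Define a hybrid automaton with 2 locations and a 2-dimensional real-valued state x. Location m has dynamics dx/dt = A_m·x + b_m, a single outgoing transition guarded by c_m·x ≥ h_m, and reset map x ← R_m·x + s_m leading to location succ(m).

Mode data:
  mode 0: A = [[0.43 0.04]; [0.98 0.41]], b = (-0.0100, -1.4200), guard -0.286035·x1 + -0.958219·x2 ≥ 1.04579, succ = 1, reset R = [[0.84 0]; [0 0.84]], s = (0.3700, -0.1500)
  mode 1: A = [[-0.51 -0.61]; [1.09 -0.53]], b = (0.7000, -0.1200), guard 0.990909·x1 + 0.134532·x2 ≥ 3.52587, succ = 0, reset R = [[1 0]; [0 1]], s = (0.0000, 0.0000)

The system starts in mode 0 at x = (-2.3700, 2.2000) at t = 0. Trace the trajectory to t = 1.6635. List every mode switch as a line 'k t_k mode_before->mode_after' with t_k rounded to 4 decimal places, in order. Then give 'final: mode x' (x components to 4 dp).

Mode 0: guard c·x = 1.0458 hit at Δt = 0.6515 (t = 0.6515), x⁻ = (-3.1088, -0.1634) → reset → x⁺ = (-2.2414, -0.2873), jump to mode 1
Mode 1: flow for 1.0120 to horizon, guard not reached → x = (-0.2914, -1.2361)

1 0.6515 0->1
final: 1 -0.2914 -1.2361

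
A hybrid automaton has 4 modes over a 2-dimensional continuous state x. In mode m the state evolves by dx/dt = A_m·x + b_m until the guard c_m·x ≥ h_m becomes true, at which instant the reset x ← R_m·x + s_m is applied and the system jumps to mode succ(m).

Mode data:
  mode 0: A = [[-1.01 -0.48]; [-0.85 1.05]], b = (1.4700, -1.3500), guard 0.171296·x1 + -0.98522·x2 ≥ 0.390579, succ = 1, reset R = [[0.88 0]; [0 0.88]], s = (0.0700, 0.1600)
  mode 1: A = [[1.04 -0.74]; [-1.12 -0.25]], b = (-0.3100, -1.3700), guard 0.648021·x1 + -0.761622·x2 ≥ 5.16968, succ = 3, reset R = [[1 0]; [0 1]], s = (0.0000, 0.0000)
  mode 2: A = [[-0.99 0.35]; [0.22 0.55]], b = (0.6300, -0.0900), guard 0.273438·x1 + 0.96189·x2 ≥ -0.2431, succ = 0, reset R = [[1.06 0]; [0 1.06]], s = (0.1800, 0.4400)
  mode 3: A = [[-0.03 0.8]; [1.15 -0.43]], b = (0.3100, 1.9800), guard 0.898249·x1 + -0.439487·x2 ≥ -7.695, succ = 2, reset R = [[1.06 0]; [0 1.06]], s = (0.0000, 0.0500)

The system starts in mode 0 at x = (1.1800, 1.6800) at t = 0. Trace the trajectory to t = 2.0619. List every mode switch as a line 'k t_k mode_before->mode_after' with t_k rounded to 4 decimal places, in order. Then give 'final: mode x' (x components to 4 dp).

1 1.5667 0->1
final: 1 1.8602 -1.3789

Mode 0: guard c·x = 0.3906 hit at Δt = 1.5667 (t = 1.5667), x⁻ = (1.1188, -0.2019) → reset → x⁺ = (1.0545, -0.0177), jump to mode 1
Mode 1: flow for 0.4952 to horizon, guard not reached → x = (1.8602, -1.3789)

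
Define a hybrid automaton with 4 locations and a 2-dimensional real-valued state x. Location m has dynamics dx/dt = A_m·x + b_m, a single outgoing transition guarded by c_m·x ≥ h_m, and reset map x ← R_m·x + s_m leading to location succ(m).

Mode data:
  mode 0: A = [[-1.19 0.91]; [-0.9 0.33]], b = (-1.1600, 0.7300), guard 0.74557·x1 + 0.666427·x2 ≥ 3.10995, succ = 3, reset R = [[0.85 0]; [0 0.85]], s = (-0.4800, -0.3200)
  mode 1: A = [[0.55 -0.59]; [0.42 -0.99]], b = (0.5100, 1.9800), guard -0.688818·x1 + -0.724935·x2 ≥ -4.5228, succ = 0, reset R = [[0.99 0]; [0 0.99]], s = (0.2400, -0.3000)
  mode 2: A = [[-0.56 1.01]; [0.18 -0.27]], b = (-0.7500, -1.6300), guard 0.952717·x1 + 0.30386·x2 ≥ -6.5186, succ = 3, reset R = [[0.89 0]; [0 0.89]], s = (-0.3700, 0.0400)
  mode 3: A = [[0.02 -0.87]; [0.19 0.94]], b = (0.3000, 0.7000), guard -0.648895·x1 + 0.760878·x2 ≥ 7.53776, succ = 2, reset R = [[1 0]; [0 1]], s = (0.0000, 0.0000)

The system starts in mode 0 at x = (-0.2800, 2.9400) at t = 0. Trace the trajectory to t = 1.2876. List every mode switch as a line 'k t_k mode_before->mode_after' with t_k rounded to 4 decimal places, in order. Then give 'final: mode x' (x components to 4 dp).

1 0.5700 0->3
final: 3 -2.5213 6.4088

Mode 0: guard c·x = 3.1099 hit at Δt = 0.5700 (t = 0.5700), x⁻ = (0.6941, 3.8901) → reset → x⁺ = (0.1100, 2.9866), jump to mode 3
Mode 3: flow for 0.7176 to horizon, guard not reached → x = (-2.5213, 6.4088)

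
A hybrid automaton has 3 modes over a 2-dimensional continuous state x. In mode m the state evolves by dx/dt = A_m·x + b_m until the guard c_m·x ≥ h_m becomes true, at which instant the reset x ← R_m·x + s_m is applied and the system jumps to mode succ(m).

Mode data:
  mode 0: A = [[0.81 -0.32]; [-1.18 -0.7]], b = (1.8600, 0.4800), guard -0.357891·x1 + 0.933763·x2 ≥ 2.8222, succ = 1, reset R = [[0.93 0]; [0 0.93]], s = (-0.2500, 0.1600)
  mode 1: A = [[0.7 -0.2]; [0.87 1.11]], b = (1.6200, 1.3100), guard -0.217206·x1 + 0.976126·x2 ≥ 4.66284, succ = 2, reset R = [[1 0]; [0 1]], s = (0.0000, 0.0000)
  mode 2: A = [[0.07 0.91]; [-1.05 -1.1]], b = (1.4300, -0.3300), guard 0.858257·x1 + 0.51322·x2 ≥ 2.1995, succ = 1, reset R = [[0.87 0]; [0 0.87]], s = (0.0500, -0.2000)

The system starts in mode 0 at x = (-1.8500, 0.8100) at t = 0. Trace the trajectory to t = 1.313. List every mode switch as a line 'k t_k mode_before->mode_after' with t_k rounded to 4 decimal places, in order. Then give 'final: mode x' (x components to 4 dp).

Mode 0: guard c·x = 2.8222 hit at Δt = 0.9060 (t = 0.9060), x⁻ = (-2.0107, 2.2517) → reset → x⁺ = (-2.1199, 2.2541), jump to mode 1
Mode 1: flow for 0.4070 to horizon, guard not reached → x = (-2.3091, 3.2323)

1 0.9060 0->1
final: 1 -2.3091 3.2323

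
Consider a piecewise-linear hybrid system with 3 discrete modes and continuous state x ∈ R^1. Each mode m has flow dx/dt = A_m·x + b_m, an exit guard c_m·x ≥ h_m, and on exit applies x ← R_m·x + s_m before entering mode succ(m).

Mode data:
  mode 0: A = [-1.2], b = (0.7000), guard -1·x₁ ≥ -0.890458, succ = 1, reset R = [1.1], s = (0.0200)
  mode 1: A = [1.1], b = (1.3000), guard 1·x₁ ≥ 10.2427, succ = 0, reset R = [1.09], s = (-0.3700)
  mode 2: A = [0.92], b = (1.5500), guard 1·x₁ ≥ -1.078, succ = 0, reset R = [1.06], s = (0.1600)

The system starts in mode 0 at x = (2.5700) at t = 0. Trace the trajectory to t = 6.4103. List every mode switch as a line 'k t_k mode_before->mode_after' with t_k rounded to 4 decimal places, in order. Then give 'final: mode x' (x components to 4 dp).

1 1.5558 0->1
2 3.0611 1->0
3 5.9811 0->1
final: 1 2.3157

Mode 0: guard c·x = -0.8905 hit at Δt = 1.5558 (t = 1.5558), x⁻ = (0.8905) → reset → x⁺ = (0.9995), jump to mode 1
Mode 1: guard c·x = 10.2427 hit at Δt = 1.5053 (t = 3.0611), x⁻ = (10.2427) → reset → x⁺ = (10.7945), jump to mode 0
Mode 0: guard c·x = -0.8905 hit at Δt = 2.9200 (t = 5.9811), x⁻ = (0.8905) → reset → x⁺ = (0.9995), jump to mode 1
Mode 1: flow for 0.4292 to horizon, guard not reached → x = (2.3157)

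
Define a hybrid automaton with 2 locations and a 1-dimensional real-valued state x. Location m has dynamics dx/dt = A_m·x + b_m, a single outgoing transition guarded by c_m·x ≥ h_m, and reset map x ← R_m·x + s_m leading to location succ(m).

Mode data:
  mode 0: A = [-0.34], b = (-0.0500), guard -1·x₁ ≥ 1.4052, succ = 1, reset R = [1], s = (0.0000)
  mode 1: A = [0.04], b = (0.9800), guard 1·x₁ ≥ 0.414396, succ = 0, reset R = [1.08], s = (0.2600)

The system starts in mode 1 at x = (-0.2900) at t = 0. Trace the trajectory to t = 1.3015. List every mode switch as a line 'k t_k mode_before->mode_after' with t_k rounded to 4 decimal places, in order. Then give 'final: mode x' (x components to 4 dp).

Mode 1: guard c·x = 0.4144 hit at Δt = 0.7170 (t = 0.7170), x⁻ = (0.4144) → reset → x⁺ = (0.7075), jump to mode 0
Mode 0: flow for 0.5845 to horizon, guard not reached → x = (0.5535)

1 0.7170 1->0
final: 0 0.5535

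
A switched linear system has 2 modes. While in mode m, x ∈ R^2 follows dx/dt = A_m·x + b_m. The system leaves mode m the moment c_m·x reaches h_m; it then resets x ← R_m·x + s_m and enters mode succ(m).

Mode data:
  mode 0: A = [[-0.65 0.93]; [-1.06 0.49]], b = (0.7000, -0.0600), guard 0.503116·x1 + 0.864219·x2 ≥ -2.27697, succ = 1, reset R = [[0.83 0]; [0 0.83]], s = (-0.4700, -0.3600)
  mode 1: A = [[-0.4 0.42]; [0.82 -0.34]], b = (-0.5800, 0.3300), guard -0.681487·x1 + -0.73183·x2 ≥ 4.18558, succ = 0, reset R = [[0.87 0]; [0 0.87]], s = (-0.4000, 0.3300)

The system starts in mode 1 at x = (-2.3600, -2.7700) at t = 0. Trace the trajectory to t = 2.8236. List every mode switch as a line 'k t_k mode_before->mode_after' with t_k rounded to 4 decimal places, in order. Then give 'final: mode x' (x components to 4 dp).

Mode 1: guard c·x = 4.1856 hit at Δt = 0.4991 (t = 0.4991), x⁻ = (-2.7576, -3.1515) → reset → x⁺ = (-2.7991, -2.4118), jump to mode 0
Mode 0: guard c·x = -2.2770 hit at Δt = 0.6338 (t = 1.1329), x⁻ = (-2.3607, -1.2604) → reset → x⁺ = (-2.4294, -1.4061), jump to mode 1
Mode 1: guard c·x = 4.1856 hit at Δt = 1.3529 (t = 2.4858), x⁻ = (-3.0018, -2.9240) → reset → x⁺ = (-3.0115, -2.2139), jump to mode 0
Mode 0: flow for 0.3378 to horizon, guard not reached → x = (-2.7275, -1.5104)

1 0.4991 1->0
2 1.1329 0->1
3 2.4858 1->0
final: 0 -2.7275 -1.5104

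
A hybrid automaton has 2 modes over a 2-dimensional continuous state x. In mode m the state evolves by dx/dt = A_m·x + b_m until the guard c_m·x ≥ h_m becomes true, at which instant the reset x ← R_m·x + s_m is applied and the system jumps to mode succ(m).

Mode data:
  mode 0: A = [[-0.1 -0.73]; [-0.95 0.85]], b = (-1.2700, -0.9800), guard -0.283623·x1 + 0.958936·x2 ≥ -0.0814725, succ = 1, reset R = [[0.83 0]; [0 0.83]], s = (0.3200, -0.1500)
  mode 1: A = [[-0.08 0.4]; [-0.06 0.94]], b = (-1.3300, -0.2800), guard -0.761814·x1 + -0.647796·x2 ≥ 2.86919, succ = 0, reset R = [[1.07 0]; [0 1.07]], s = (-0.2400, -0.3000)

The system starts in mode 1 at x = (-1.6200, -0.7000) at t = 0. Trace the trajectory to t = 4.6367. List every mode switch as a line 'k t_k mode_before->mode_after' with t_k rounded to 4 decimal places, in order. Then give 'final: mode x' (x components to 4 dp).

1 0.6186 1->0
2 2.1734 0->1
3 2.5101 1->0
4 3.6900 0->1
5 3.9938 1->0
final: 0 -2.9710 -1.3461

Mode 1: guard c·x = 2.8692 hit at Δt = 0.6186 (t = 0.6186), x⁻ = (-2.5895, -1.3839) → reset → x⁺ = (-3.0107, -1.7808), jump to mode 0
Mode 0: guard c·x = -0.0815 hit at Δt = 1.5548 (t = 2.1734), x⁻ = (-2.9074, -0.9449) → reset → x⁺ = (-2.0931, -0.9342), jump to mode 1
Mode 1: guard c·x = 2.8692 hit at Δt = 0.3367 (t = 2.5101), x⁻ = (-2.6291, -1.3373) → reset → x⁺ = (-3.0531, -1.7309), jump to mode 0
Mode 0: guard c·x = -0.0815 hit at Δt = 1.1799 (t = 3.6900), x⁻ = (-2.9909, -0.9696) → reset → x⁺ = (-2.1624, -0.9547), jump to mode 1
Mode 1: guard c·x = 2.8692 hit at Δt = 0.3038 (t = 3.9938), x⁻ = (-2.6452, -1.3183) → reset → x⁺ = (-3.0704, -1.7106), jump to mode 0
Mode 0: flow for 0.6429 to horizon, guard not reached → x = (-2.9710, -1.3461)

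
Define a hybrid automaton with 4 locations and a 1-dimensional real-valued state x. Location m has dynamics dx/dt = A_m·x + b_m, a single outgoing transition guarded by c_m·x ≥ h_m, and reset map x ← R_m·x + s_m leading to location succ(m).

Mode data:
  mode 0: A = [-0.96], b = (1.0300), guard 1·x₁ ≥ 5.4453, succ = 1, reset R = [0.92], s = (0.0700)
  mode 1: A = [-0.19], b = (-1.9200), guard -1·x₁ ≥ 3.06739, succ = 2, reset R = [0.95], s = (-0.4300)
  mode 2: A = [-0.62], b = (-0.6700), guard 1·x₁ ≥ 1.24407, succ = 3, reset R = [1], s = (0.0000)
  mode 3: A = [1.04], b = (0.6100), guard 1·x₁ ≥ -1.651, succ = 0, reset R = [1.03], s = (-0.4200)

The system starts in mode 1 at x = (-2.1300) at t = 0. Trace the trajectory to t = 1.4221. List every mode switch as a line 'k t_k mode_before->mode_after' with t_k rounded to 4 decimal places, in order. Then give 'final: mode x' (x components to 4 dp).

1 0.6581 1->2
final: 2 -2.4901

Mode 1: guard c·x = 3.0674 hit at Δt = 0.6581 (t = 0.6581), x⁻ = (-3.0674) → reset → x⁺ = (-3.3440), jump to mode 2
Mode 2: flow for 0.7640 to horizon, guard not reached → x = (-2.4901)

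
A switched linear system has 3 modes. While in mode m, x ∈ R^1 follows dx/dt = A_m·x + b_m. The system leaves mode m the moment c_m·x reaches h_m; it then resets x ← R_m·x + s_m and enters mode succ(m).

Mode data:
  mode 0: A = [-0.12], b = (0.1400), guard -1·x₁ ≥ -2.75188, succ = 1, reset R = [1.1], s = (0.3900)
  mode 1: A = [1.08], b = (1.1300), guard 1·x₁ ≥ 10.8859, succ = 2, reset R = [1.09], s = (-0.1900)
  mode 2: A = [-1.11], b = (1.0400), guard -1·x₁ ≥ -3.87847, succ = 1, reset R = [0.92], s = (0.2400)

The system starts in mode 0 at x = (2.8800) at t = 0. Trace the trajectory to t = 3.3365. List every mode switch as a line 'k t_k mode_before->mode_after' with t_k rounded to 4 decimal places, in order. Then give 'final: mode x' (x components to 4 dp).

1 0.6477 0->1
2 1.5582 1->2
3 2.7248 2->1
final: 1 8.3523

Mode 0: guard c·x = -2.7519 hit at Δt = 0.6477 (t = 0.6477), x⁻ = (2.7519) → reset → x⁺ = (3.4171), jump to mode 1
Mode 1: guard c·x = 10.8859 hit at Δt = 0.9105 (t = 1.5582), x⁻ = (10.8859) → reset → x⁺ = (11.6756), jump to mode 2
Mode 2: guard c·x = -3.8785 hit at Δt = 1.1666 (t = 2.7248), x⁻ = (3.8785) → reset → x⁺ = (3.8082), jump to mode 1
Mode 1: flow for 0.6117 to horizon, guard not reached → x = (8.3523)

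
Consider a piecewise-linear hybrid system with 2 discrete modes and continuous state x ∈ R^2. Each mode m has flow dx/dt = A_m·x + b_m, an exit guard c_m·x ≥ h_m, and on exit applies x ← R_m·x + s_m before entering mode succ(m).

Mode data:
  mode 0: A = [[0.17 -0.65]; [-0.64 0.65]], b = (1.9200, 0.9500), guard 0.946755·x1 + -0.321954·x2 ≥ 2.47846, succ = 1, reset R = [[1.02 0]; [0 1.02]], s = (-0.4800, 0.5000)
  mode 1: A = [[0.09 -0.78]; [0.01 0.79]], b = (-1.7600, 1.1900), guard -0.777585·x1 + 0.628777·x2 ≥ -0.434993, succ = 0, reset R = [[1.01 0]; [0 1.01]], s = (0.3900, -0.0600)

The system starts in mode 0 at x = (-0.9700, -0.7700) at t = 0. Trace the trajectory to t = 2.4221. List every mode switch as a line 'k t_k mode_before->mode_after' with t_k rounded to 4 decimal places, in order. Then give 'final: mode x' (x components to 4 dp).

1 1.5440 0->1
2 1.9712 1->0
final: 0 2.4046 0.8667

Mode 0: guard c·x = 2.4785 hit at Δt = 1.5440 (t = 1.5440), x⁻ = (2.5018, -0.3413) → reset → x⁺ = (2.0718, 0.1519), jump to mode 1
Mode 1: guard c·x = -0.4350 hit at Δt = 0.4272 (t = 1.9712), x⁻ = (1.2275, 0.8261) → reset → x⁺ = (1.6297, 0.7744), jump to mode 0
Mode 0: flow for 0.4509 to horizon, guard not reached → x = (2.4046, 0.8667)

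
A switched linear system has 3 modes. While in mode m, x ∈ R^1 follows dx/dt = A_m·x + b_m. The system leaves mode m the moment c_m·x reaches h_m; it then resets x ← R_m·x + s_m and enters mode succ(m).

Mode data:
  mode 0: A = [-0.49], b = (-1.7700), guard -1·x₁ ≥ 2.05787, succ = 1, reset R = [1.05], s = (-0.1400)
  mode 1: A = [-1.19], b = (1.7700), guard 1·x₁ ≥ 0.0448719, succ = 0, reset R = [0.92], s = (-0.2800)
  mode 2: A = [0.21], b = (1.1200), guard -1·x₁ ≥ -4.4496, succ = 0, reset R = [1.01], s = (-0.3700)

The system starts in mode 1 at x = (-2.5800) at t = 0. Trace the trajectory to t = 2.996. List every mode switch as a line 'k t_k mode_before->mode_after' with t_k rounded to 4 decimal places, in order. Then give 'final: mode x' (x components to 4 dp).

1 0.8711 1->0
2 2.4525 0->1
final: 1 -0.4966

Mode 1: guard c·x = 0.0449 hit at Δt = 0.8711 (t = 0.8711), x⁻ = (0.0449) → reset → x⁺ = (-0.2387), jump to mode 0
Mode 0: guard c·x = 2.0579 hit at Δt = 1.5814 (t = 2.4525), x⁻ = (-2.0579) → reset → x⁺ = (-2.3008), jump to mode 1
Mode 1: flow for 0.5435 to horizon, guard not reached → x = (-0.4966)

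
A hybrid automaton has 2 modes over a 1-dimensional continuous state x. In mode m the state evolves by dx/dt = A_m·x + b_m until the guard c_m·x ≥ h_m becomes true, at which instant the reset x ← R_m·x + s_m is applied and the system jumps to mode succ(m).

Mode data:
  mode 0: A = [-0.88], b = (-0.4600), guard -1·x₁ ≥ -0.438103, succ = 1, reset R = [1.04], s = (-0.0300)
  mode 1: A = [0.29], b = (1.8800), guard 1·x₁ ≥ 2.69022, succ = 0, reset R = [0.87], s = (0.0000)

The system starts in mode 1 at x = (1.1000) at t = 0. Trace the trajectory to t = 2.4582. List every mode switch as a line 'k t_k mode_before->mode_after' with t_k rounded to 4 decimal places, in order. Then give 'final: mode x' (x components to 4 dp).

1 0.6565 1->0
2 1.8973 0->1
final: 1 1.6459

Mode 1: guard c·x = 2.6902 hit at Δt = 0.6565 (t = 0.6565), x⁻ = (2.6902) → reset → x⁺ = (2.3405), jump to mode 0
Mode 0: guard c·x = -0.4381 hit at Δt = 1.2408 (t = 1.8973), x⁻ = (0.4381) → reset → x⁺ = (0.4256), jump to mode 1
Mode 1: flow for 0.5609 to horizon, guard not reached → x = (1.6459)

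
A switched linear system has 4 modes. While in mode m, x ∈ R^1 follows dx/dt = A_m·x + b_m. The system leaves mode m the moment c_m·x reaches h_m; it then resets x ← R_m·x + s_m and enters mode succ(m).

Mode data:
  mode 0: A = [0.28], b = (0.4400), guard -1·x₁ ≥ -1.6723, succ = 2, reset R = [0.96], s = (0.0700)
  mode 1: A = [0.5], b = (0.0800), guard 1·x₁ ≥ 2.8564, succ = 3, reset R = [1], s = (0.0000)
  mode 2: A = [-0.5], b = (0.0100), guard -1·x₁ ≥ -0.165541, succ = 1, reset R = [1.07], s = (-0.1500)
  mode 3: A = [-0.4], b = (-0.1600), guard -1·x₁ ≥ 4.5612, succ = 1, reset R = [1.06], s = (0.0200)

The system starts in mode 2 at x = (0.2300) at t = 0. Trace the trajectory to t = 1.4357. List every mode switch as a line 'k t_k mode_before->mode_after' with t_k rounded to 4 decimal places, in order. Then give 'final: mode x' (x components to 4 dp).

Mode 2: guard c·x = -0.1655 hit at Δt = 0.7333 (t = 0.7333), x⁻ = (0.1655) → reset → x⁺ = (0.0271), jump to mode 1
Mode 1: flow for 0.7024 to horizon, guard not reached → x = (0.1059)

1 0.7333 2->1
final: 1 0.1059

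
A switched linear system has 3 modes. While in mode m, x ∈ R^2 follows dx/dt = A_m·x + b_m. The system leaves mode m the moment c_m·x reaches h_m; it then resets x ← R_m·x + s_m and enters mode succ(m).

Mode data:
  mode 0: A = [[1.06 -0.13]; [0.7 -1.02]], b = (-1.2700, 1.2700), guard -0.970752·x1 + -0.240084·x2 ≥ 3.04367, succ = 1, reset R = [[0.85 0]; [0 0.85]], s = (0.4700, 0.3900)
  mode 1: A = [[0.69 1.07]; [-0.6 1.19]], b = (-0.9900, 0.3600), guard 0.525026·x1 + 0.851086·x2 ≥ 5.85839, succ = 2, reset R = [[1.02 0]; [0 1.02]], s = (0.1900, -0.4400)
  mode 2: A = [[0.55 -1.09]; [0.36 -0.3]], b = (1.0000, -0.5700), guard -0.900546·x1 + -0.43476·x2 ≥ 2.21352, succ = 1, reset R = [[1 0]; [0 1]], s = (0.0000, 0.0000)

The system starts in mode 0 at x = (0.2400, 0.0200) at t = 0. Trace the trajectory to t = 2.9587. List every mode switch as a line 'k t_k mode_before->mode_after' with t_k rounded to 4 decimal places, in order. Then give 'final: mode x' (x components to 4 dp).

1 1.4004 0->1
2 2.6219 1->2
final: 2 -3.7431 6.2168

Mode 0: guard c·x = 3.0437 hit at Δt = 1.4004 (t = 1.4004), x⁻ = (-3.1830, 0.1928) → reset → x⁺ = (-2.2356, 0.5538), jump to mode 1
Mode 1: guard c·x = 5.8584 hit at Δt = 1.2215 (t = 2.6219), x⁻ = (-1.2898, 7.6791) → reset → x⁺ = (-1.1256, 7.3927), jump to mode 2
Mode 2: flow for 0.3368 to horizon, guard not reached → x = (-3.7431, 6.2168)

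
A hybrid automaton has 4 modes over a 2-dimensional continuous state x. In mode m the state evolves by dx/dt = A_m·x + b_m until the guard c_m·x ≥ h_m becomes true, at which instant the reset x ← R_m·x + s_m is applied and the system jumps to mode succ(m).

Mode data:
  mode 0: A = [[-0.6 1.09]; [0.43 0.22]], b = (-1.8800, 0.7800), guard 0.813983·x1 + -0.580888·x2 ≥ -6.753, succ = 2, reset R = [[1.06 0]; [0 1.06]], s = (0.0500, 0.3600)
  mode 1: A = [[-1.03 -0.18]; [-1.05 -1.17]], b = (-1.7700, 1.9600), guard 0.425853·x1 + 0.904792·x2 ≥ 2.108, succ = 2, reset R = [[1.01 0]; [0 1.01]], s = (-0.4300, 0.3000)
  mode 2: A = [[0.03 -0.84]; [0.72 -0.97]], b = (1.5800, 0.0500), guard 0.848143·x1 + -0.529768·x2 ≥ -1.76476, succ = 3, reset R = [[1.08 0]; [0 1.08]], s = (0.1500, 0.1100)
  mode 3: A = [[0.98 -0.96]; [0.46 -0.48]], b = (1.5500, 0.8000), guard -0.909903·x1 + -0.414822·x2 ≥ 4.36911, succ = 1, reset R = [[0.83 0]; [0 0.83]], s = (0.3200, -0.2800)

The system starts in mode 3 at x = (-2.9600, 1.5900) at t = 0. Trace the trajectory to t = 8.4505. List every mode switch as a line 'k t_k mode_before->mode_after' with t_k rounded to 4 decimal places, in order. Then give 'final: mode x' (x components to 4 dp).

1 0.6212 3->1
2 2.1214 1->2
3 3.4308 2->3
4 5.4948 3->1
5 7.6582 1->2
final: 2 -2.8877 0.5707

Mode 3: guard c·x = 4.3691 hit at Δt = 0.6212 (t = 0.6212), x⁻ = (-5.0833, 0.6177) → reset → x⁺ = (-3.8992, 0.2327), jump to mode 1
Mode 1: guard c·x = 2.1080 hit at Δt = 1.5002 (t = 2.1214), x⁻ = (-2.5749, 3.5417) → reset → x⁺ = (-3.0307, 3.8772), jump to mode 2
Mode 2: guard c·x = -1.7648 hit at Δt = 1.3094 (t = 3.4308), x⁻ = (-2.3831, -0.4841) → reset → x⁺ = (-2.4238, -0.4129), jump to mode 3
Mode 3: guard c·x = 4.3691 hit at Δt = 2.0640 (t = 5.4948), x⁻ = (-4.2989, -1.1029) → reset → x⁺ = (-3.2481, -1.1954), jump to mode 1
Mode 1: guard c·x = 2.1080 hit at Δt = 2.1635 (t = 7.6582), x⁻ = (-2.3090, 3.4166) → reset → x⁺ = (-2.7621, 3.7507), jump to mode 2
Mode 2: flow for 0.7923 to horizon, guard not reached → x = (-2.8877, 0.5707)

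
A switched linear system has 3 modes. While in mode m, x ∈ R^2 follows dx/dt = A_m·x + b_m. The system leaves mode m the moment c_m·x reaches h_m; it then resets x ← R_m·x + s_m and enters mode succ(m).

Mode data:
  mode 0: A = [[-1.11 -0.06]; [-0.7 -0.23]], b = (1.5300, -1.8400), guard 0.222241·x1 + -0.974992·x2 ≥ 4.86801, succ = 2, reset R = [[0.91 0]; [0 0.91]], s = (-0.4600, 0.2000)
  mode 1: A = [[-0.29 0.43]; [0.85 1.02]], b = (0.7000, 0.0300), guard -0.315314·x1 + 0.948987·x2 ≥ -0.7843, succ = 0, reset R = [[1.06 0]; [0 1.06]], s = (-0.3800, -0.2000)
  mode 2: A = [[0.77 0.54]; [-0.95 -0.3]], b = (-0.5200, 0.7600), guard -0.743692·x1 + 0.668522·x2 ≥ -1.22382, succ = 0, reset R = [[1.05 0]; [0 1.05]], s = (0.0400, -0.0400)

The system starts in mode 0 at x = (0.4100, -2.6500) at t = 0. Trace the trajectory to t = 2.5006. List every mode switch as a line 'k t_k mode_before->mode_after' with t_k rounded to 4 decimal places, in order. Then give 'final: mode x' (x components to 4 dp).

1 1.2393 0->2
2 1.8960 2->0
final: 0 0.2935 -3.5786

Mode 0: guard c·x = 4.8680 hit at Δt = 1.2393 (t = 1.2393), x⁻ = (1.2909, -4.6986) → reset → x⁺ = (0.7147, -4.0758), jump to mode 2
Mode 2: guard c·x = -1.2238 hit at Δt = 0.6567 (t = 1.8960), x⁻ = (-0.9091, -2.8419) → reset → x⁺ = (-0.9145, -3.0240), jump to mode 0
Mode 0: flow for 0.6046 to horizon, guard not reached → x = (0.2935, -3.5786)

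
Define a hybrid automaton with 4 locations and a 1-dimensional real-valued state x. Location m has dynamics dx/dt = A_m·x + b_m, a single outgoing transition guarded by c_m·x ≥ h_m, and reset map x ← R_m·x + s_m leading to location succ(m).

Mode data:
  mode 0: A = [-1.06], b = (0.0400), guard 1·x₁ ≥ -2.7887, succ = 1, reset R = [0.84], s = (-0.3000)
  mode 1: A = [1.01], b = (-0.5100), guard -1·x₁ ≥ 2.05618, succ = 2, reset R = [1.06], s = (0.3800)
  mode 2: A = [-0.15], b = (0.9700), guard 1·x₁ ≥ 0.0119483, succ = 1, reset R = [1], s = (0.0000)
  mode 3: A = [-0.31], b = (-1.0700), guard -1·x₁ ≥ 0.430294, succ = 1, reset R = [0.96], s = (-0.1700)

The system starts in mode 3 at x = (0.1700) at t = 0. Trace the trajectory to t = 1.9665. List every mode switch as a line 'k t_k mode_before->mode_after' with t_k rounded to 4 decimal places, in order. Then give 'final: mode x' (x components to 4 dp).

Mode 3: guard c·x = 0.4303 hit at Δt = 0.5846 (t = 0.5846), x⁻ = (-0.4303) → reset → x⁺ = (-0.5831), jump to mode 1
Mode 1: guard c·x = 2.0562 hit at Δt = 0.8476 (t = 1.4322), x⁻ = (-2.0562) → reset → x⁺ = (-1.7996), jump to mode 2
Mode 2: flow for 0.5343 to horizon, guard not reached → x = (-1.1629)

1 0.5846 3->1
2 1.4322 1->2
final: 2 -1.1629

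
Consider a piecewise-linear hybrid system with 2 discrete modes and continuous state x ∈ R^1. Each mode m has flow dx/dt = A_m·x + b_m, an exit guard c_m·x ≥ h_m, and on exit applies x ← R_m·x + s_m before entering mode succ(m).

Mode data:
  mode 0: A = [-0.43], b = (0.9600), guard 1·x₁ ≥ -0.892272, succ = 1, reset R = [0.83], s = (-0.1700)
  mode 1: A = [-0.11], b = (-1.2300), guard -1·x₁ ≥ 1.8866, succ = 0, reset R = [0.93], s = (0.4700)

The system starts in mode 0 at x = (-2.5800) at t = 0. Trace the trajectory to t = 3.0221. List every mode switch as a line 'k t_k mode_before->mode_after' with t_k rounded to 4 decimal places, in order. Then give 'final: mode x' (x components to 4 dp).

1 1.0043 0->1
2 1.9120 1->0
3 2.1870 0->1
final: 1 -1.8121

Mode 0: guard c·x = -0.8923 hit at Δt = 1.0043 (t = 1.0043), x⁻ = (-0.8923) → reset → x⁺ = (-0.9106), jump to mode 1
Mode 1: guard c·x = 1.8866 hit at Δt = 0.9077 (t = 1.9120), x⁻ = (-1.8866) → reset → x⁺ = (-1.2845), jump to mode 0
Mode 0: guard c·x = -0.8923 hit at Δt = 0.2750 (t = 2.1870), x⁻ = (-0.8923) → reset → x⁺ = (-0.9106), jump to mode 1
Mode 1: flow for 0.8351 to horizon, guard not reached → x = (-1.8121)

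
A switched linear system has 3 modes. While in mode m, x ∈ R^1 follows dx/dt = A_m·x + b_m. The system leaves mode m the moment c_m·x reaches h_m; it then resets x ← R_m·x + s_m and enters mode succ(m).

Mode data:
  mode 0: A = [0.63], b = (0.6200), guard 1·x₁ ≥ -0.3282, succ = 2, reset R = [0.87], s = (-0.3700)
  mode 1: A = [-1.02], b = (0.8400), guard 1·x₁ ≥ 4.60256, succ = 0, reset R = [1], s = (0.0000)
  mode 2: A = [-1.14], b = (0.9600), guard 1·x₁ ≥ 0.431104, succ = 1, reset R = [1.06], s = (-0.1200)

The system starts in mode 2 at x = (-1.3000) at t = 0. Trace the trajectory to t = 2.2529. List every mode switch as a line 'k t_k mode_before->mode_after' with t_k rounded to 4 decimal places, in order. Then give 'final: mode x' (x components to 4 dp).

Mode 2: guard c·x = 0.4311 hit at Δt = 1.4482 (t = 1.4482), x⁻ = (0.4311) → reset → x⁺ = (0.3370), jump to mode 1
Mode 1: flow for 0.8047 to horizon, guard not reached → x = (0.6094)

1 1.4482 2->1
final: 1 0.6094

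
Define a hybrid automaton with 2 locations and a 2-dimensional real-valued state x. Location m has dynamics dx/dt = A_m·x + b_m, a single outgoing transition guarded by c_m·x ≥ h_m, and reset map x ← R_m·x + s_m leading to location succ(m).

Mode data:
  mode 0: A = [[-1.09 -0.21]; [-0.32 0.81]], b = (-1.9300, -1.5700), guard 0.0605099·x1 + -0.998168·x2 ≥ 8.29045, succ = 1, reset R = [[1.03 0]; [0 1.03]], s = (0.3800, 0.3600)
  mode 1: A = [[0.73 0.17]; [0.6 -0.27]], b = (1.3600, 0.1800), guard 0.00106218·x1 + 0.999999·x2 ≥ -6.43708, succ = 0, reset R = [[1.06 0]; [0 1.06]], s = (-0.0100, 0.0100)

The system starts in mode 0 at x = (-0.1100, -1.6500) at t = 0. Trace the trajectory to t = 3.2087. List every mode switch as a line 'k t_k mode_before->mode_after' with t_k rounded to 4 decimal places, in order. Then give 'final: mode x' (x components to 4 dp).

1 1.3483 0->1
2 2.2677 1->0
3 2.4682 0->1
final: 1 0.0759 -6.6023

Mode 0: guard c·x = 8.2904 hit at Δt = 1.3483 (t = 1.3483), x⁻ = (-0.6155, -8.3430) → reset → x⁺ = (-0.2539, -8.2333), jump to mode 1
Mode 1: guard c·x = -6.4371 hit at Δt = 0.9194 (t = 2.2677), x⁻ = (-0.3616, -6.4367) → reset → x⁺ = (-0.3933, -6.8129), jump to mode 0
Mode 0: guard c·x = 8.2904 hit at Δt = 0.2005 (t = 2.4682), x⁻ = (-0.3771, -8.3285) → reset → x⁺ = (-0.0084, -8.2184), jump to mode 1
Mode 1: flow for 0.7405 to horizon, guard not reached → x = (0.0759, -6.6023)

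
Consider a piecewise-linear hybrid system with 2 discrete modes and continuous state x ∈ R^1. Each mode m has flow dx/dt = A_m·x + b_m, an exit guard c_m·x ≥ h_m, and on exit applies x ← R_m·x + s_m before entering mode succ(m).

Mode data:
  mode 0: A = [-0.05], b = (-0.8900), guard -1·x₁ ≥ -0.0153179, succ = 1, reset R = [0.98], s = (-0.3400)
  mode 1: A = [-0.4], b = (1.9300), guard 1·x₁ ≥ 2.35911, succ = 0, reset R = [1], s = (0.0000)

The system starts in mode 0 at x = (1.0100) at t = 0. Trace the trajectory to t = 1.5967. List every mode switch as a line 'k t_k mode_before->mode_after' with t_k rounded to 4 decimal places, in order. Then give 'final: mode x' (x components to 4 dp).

Mode 0: guard c·x = -0.0153 hit at Δt = 1.0866 (t = 1.0866), x⁻ = (0.0153) → reset → x⁺ = (-0.3250), jump to mode 1
Mode 1: flow for 0.5101 to horizon, guard not reached → x = (0.6255)

1 1.0866 0->1
final: 1 0.6255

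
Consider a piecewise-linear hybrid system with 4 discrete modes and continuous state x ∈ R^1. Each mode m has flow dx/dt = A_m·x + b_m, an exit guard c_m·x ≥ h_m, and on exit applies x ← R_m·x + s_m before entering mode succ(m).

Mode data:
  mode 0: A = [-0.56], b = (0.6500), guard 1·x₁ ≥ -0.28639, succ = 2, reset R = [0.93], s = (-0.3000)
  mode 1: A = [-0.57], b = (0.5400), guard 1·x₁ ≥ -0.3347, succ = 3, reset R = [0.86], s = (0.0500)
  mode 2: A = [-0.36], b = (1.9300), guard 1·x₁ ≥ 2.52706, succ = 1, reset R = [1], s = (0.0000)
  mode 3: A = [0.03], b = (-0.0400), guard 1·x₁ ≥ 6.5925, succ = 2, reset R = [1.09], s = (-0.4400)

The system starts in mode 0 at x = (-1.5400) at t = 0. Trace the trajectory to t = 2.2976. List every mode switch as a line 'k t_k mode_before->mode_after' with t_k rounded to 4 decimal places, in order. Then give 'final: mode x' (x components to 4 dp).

1 1.1142 0->2
final: 2 1.4899

Mode 0: guard c·x = -0.2864 hit at Δt = 1.1142 (t = 1.1142), x⁻ = (-0.2864) → reset → x⁺ = (-0.5663), jump to mode 2
Mode 2: flow for 1.1834 to horizon, guard not reached → x = (1.4899)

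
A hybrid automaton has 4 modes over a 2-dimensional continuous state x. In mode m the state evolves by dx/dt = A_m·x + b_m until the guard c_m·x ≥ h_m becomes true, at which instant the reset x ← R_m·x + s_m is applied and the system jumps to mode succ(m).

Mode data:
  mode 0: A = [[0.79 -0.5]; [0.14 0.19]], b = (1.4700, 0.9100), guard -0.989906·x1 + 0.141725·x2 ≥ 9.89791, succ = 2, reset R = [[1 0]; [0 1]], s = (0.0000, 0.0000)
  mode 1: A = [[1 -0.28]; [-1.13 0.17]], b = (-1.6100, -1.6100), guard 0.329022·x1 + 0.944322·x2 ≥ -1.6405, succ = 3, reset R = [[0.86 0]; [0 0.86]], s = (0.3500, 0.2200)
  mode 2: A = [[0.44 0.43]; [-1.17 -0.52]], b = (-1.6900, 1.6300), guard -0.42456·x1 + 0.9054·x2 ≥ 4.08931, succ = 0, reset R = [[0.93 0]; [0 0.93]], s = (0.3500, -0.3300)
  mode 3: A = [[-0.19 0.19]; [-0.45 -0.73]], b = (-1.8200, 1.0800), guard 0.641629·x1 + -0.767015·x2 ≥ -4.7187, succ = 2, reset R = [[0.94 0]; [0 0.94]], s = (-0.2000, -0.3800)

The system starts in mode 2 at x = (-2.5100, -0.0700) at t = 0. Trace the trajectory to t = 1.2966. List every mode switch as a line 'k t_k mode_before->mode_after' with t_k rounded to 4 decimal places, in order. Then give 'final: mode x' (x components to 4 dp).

1 0.5684 2->0
final: 0 -5.6842 2.6875

Mode 2: guard c·x = 4.0893 hit at Δt = 0.5684 (t = 0.5684), x⁻ = (-3.9758, 2.6523) → reset → x⁺ = (-3.3475, 2.1366), jump to mode 0
Mode 0: flow for 0.7282 to horizon, guard not reached → x = (-5.6842, 2.6875)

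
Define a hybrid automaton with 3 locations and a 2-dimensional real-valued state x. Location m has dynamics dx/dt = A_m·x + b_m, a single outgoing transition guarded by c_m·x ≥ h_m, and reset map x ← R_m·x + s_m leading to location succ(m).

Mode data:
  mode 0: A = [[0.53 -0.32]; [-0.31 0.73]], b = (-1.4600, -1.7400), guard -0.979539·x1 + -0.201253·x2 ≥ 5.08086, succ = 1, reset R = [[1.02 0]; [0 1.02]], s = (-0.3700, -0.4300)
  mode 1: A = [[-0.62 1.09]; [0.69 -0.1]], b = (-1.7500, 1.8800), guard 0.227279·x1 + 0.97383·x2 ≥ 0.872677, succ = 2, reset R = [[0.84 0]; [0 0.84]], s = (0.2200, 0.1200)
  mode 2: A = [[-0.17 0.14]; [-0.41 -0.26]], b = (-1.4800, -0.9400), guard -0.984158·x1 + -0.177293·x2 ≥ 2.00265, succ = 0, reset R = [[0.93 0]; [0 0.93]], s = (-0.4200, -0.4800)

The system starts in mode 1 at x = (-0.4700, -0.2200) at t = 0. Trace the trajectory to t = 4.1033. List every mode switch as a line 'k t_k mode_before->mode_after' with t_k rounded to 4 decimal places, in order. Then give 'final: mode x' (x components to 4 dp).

Mode 1: guard c·x = 0.8727 hit at Δt = 1.2132 (t = 1.2132), x⁻ = (-1.1443, 1.1632) → reset → x⁺ = (-0.7412, 1.0971), jump to mode 2
Mode 2: guard c·x = 2.0027 hit at Δt = 1.2106 (t = 2.4238), x⁻ = (-2.1168, 0.4546) → reset → x⁺ = (-2.3886, -0.0572), jump to mode 0
Mode 0: guard c·x = 5.0809 hit at Δt = 0.8125 (t = 3.2363), x⁻ = (-5.0163, -0.8310) → reset → x⁺ = (-5.4866, -1.2776), jump to mode 1
Mode 1: flow for 0.8670 to horizon, guard not reached → x = (-5.9194, -2.8222)

1 1.2132 1->2
2 2.4238 2->0
3 3.2363 0->1
final: 1 -5.9194 -2.8222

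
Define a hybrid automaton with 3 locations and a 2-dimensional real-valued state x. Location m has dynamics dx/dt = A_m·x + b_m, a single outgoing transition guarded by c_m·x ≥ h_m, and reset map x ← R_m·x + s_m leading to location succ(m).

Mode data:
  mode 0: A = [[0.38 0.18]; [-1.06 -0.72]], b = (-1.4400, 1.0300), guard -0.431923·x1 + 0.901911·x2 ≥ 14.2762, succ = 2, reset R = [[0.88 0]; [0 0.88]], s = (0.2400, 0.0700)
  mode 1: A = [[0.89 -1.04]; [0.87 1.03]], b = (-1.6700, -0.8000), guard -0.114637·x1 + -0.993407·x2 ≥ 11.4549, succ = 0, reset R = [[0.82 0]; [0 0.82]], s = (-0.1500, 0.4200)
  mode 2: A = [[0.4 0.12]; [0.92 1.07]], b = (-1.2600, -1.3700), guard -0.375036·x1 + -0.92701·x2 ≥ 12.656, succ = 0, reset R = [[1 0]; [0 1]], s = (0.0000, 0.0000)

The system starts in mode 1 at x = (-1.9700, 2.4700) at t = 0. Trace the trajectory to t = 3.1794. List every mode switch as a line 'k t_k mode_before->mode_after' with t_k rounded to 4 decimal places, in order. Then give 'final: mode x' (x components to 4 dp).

Mode 1: guard c·x = 11.4549 hit at Δt = 1.4743 (t = 1.4743), x⁻ = (-12.7636, -10.0580) → reset → x⁺ = (-10.6161, -7.8276), jump to mode 0
Mode 0: guard c·x = 14.2762 hit at Δt = 0.9850 (t = 2.4593), x⁻ = (-17.2128, 7.5857) → reset → x⁺ = (-14.9073, 6.7454), jump to mode 2
Mode 2: flow for 0.7201 to horizon, guard not reached → x = (-20.6765, -4.0928)

1 1.4743 1->0
2 2.4593 0->2
final: 2 -20.6765 -4.0928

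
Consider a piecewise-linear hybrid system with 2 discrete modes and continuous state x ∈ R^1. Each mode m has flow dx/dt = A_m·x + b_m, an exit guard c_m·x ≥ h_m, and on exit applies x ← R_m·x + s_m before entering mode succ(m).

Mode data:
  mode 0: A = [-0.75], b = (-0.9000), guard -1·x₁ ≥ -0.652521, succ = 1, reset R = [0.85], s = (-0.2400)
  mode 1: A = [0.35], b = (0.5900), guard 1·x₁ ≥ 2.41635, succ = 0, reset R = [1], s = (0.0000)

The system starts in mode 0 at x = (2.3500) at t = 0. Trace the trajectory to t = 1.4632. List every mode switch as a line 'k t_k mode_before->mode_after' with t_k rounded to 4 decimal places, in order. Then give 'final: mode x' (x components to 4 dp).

Mode 0: guard c·x = -0.6525 hit at Δt = 0.8672 (t = 0.8672), x⁻ = (0.6525) → reset → x⁺ = (0.3146), jump to mode 1
Mode 1: flow for 0.5960 to horizon, guard not reached → x = (0.7786)

1 0.8672 0->1
final: 1 0.7786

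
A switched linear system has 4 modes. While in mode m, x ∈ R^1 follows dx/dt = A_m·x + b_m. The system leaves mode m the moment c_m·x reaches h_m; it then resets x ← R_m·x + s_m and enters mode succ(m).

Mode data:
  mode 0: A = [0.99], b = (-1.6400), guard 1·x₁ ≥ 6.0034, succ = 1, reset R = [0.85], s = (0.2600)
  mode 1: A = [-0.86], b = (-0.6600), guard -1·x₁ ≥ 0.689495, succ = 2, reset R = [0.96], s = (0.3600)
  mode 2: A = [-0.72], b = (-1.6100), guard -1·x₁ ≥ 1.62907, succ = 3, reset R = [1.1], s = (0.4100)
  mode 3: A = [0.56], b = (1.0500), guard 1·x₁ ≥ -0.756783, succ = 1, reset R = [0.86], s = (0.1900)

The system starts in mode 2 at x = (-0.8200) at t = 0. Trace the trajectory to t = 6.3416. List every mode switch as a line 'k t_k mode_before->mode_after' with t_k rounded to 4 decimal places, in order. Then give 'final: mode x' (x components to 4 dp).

1 1.1765 2->3
2 2.6389 3->1
3 4.2314 1->2
4 5.8409 2->3
final: 3 -1.2224

Mode 2: guard c·x = 1.6291 hit at Δt = 1.1765 (t = 1.1765), x⁻ = (-1.6291) → reset → x⁺ = (-1.3820), jump to mode 3
Mode 3: guard c·x = -0.7568 hit at Δt = 1.4624 (t = 2.6389), x⁻ = (-0.7568) → reset → x⁺ = (-0.4608), jump to mode 1
Mode 1: guard c·x = 0.6895 hit at Δt = 1.5925 (t = 4.2314), x⁻ = (-0.6895) → reset → x⁺ = (-0.3019), jump to mode 2
Mode 2: guard c·x = 1.6291 hit at Δt = 1.6095 (t = 5.8409), x⁻ = (-1.6291) → reset → x⁺ = (-1.3820), jump to mode 3
Mode 3: flow for 0.5007 to horizon, guard not reached → x = (-1.2224)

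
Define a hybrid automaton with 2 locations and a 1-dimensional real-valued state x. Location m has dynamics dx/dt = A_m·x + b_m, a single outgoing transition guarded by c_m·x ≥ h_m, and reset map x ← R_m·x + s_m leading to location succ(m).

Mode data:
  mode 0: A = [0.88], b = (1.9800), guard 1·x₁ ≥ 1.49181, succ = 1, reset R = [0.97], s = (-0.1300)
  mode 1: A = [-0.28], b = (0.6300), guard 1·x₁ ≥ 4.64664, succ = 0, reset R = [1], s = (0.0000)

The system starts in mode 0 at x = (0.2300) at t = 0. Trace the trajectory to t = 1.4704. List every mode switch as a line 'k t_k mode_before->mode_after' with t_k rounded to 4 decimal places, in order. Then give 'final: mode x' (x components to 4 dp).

Mode 0: guard c·x = 1.4918 hit at Δt = 0.4674 (t = 0.4674), x⁻ = (1.4918) → reset → x⁺ = (1.3171), jump to mode 1
Mode 1: flow for 1.0030 to horizon, guard not reached → x = (1.5455)

1 0.4674 0->1
final: 1 1.5455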